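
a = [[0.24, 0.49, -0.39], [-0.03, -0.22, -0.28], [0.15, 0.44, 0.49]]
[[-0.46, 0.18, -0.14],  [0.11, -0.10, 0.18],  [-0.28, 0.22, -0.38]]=a @ [[-0.65,0.39,-0.32], [-0.54,0.26,-0.39], [0.11,0.10,-0.32]]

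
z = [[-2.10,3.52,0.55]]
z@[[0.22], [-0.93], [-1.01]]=[[-4.29]]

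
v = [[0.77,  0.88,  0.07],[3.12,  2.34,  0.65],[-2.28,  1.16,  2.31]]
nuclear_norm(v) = 7.77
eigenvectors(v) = [[0.43, -0.18, 0.29], [-0.64, -0.38, 0.91], [0.63, 0.91, 0.31]]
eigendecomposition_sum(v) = [[-0.27,0.09,-0.01], [0.39,-0.13,0.02], [-0.39,0.13,-0.02]] + [[0.49,  -0.03,  -0.37], [1.04,  -0.07,  -0.78], [-2.46,  0.17,  1.86]] + [[0.55, 0.82, 0.46], [1.69, 2.55, 1.41], [0.57, 0.86, 0.48]]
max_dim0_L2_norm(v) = 3.94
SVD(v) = [[-0.25, -0.14, 0.96], [-0.87, -0.39, -0.28], [0.42, -0.91, -0.02]] @ diag([4.276617219725698, 3.2456109960581916, 0.24769824022748774]) @ [[-0.91,-0.42,0.09], [0.23,-0.65,-0.73], [-0.36,0.64,-0.68]]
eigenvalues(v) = [-0.42, 2.28, 3.57]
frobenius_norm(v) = 5.37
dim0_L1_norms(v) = [6.17, 4.38, 3.03]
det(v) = -3.44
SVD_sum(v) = [[0.96, 0.44, -0.09], [3.38, 1.56, -0.33], [-1.62, -0.74, 0.16]] + [[-0.1, 0.29, 0.32], [-0.29, 0.83, 0.93], [-0.67, 1.91, 2.15]] + [[-0.09, 0.15, -0.16],[0.03, -0.04, 0.05],[0.00, -0.00, 0.00]]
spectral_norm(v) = 4.28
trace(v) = 5.42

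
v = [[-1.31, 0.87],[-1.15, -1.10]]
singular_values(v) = [1.75, 1.4]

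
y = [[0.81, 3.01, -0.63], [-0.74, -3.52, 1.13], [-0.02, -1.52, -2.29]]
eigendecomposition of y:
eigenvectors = [[0.98+0.00j,(0.17-0.43j),(0.17+0.43j)], [(-0.17+0j),-0.15+0.57j,(-0.15-0.57j)], [(0.09+0j),(-0.66+0j),-0.66-0.00j]]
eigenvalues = [(0.24+0j), (-2.62+1.3j), (-2.62-1.3j)]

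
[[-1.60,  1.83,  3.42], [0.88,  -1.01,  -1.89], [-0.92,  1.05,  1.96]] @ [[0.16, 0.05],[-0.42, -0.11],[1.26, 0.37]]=[[3.28, 0.98], [-1.82, -0.54], [1.88, 0.56]]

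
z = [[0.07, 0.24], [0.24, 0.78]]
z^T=[[0.07, 0.24], [0.24, 0.78]]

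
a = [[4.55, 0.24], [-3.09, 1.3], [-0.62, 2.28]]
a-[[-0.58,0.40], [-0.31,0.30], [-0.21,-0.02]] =[[5.13, -0.16], [-2.78, 1.0], [-0.41, 2.3]]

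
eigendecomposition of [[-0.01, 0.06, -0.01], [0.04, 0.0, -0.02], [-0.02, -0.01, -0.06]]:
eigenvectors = [[0.72+0.00j, -0.19-0.44j, -0.19+0.44j], [0.67+0.00j, (0.33+0.34j), 0.33-0.34j], [(-0.19+0j), 0.74+0.00j, (0.74-0j)]]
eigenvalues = [(0.05+0j), (-0.06+0.01j), (-0.06-0.01j)]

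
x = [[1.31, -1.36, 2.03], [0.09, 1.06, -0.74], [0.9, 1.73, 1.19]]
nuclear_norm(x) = 5.73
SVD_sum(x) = [[1.26,-1.13,2.18], [-0.45,0.4,-0.77], [0.29,-0.26,0.51]] + [[-0.07, -0.21, -0.07], [0.25, 0.70, 0.22], [0.7, 1.98, 0.62]] + [[0.12, -0.02, -0.08], [0.29, -0.04, -0.19], [-0.09, 0.01, 0.06]]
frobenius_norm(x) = 3.82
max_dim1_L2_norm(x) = 2.77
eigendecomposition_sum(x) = [[1.68-0.00j, (0.94+0j), (2.1+0j)], [(-0.3+0j), (-0.17+0j), -0.37+0.00j], [0.77-0.00j, 0.43+0.00j, (0.97+0j)]] + [[(-0.19+0.31j), (-1.15+0.45j), (-0.04-0.5j)], [0.19-0.04j, 0.61+0.29j, -0.19+0.20j], [0.06-0.23j, (0.65-0.49j), (0.11+0.31j)]] + [[(-0.19-0.31j), (-1.15-0.45j), (-0.04+0.5j)],[(0.19+0.04j), (0.61-0.29j), (-0.19-0.2j)],[0.06+0.23j, (0.65+0.49j), 0.11-0.31j]]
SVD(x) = [[-0.92, 0.1, -0.38], [0.33, -0.33, -0.88], [-0.21, -0.94, 0.27]] @ diag([2.9961529722563376, 2.335013918245485, 0.39455971466861456]) @ [[-0.46, 0.41, -0.79], [-0.32, -0.90, -0.28], [-0.83, 0.12, 0.54]]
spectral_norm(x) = 3.00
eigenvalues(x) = [(2.48+0j), (0.54+0.91j), (0.54-0.91j)]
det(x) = 2.76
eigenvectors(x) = [[(0.9+0j),(0.76+0j),0.76-0.00j], [-0.16+0.00j,-0.29-0.30j,-0.29+0.30j], [(0.41+0j),(-0.48+0.14j),(-0.48-0.14j)]]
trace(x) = 3.56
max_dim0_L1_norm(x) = 4.15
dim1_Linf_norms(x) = [2.03, 1.06, 1.73]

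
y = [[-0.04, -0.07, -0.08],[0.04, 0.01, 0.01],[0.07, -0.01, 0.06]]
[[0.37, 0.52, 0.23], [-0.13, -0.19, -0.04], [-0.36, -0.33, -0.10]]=y@[[-2.42, -3.53, -0.33], [-0.28, -3.23, -1.29], [-3.20, -1.93, -1.55]]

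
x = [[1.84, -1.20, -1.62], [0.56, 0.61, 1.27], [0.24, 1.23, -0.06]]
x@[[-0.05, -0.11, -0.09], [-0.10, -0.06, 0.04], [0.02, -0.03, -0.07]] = [[-0.00, -0.08, -0.10], [-0.06, -0.14, -0.11], [-0.14, -0.10, 0.03]]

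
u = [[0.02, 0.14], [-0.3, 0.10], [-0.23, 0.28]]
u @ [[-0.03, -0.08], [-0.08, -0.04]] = [[-0.01,-0.01], [0.00,0.02], [-0.02,0.01]]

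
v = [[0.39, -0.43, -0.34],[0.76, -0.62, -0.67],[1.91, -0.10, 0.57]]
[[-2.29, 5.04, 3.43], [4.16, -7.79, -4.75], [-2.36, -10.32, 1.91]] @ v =[[9.49, -2.48, -0.64], [-13.37, 3.52, 1.10], [-5.12, 7.22, 8.81]]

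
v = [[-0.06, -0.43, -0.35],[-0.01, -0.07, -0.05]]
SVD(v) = [[-0.99, -0.15], [-0.15, 0.99]] @ diag([0.5643322811626146, 0.005392257208238158]) @ [[0.11, 0.77, 0.63],  [-0.13, -0.61, 0.78]]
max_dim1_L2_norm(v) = 0.56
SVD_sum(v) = [[-0.06, -0.43, -0.35], [-0.01, -0.07, -0.05]] + [[0.0, 0.0, -0.0], [-0.0, -0.0, 0.0]]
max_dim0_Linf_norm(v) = 0.43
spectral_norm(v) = 0.56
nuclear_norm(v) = 0.57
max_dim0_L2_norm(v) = 0.44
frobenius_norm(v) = 0.56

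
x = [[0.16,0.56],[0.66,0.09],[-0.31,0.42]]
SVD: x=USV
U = [[-0.41, 0.70], [-0.88, -0.14], [0.24, 0.70]]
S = [0.75, 0.7]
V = [[-0.96, -0.28], [-0.28, 0.96]]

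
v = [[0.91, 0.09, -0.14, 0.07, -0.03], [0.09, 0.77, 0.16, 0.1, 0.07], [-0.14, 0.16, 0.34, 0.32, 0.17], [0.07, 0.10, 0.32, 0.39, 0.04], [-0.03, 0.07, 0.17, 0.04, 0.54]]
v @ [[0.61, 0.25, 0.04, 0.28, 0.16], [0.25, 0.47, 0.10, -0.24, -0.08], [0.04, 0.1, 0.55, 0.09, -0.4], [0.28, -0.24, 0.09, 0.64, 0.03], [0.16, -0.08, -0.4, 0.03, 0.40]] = [[0.59, 0.24, -0.01, 0.26, 0.18], [0.29, 0.37, 0.15, -0.08, -0.08], [0.09, -0.02, 0.16, 0.16, -0.09], [0.2, -0.0, 0.21, 0.28, -0.10], [0.1, -0.01, -0.11, 0.03, 0.14]]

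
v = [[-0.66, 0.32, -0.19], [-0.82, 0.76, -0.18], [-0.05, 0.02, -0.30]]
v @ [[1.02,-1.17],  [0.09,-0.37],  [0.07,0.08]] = [[-0.66,0.64], [-0.78,0.66], [-0.07,0.03]]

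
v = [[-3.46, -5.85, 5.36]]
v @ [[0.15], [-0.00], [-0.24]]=[[-1.81]]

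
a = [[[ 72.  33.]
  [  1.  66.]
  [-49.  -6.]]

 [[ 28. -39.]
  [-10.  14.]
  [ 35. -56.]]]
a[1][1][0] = -10.0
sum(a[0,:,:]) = 117.0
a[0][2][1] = -6.0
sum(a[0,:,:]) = 117.0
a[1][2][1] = -56.0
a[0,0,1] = 33.0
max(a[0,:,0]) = 72.0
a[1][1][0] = -10.0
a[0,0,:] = [72.0, 33.0]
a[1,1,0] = -10.0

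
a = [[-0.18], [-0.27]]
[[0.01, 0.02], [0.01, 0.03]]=a@[[-0.05, -0.11]]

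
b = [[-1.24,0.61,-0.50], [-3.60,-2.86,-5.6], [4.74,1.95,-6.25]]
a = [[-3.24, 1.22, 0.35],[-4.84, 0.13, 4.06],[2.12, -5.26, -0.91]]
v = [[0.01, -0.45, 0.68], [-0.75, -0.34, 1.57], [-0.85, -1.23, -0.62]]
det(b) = -68.89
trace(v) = -0.95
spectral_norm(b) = 8.54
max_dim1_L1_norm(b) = 12.94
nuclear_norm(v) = 3.93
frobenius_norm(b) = 10.95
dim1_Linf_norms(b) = [1.24, 5.6, 6.25]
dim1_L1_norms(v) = [1.14, 2.66, 2.7]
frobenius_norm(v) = 2.54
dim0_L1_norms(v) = [1.61, 2.02, 2.87]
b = a @ v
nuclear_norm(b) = 16.49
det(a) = -54.87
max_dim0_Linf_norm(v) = 1.57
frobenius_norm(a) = 9.22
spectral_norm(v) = 1.91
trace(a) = -4.02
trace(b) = -10.35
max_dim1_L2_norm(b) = 8.08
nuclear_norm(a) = 13.97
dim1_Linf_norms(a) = [3.24, 4.84, 5.26]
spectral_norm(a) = 7.83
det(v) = 1.26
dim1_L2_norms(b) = [1.47, 7.25, 8.08]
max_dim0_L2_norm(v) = 1.82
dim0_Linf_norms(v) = [0.85, 1.23, 1.57]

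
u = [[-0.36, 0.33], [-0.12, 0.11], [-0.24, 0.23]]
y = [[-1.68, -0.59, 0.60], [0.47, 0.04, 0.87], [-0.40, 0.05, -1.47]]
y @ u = [[0.53, -0.48],[-0.38, 0.36],[0.49, -0.46]]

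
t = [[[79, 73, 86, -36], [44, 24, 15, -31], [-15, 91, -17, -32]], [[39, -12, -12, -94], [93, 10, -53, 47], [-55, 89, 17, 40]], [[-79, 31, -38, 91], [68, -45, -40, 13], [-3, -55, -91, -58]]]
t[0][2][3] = -32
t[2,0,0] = -79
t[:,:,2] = [[86, 15, -17], [-12, -53, 17], [-38, -40, -91]]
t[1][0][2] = -12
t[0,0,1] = 73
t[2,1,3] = 13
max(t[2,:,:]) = 91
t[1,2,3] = 40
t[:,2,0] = [-15, -55, -3]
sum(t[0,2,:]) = 27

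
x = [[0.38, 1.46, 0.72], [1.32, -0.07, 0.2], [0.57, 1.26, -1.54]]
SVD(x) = [[0.45, -0.79, 0.42], [0.18, -0.38, -0.91], [0.87, 0.49, -0.03]] @ diag([2.2017201691906076, 1.5714888126954047, 1.2444481540636678]) @ [[0.41, 0.79, -0.45], [-0.33, -0.33, -0.89], [-0.85, 0.51, 0.13]]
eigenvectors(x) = [[0.75+0.00j, (0.4+0.3j), 0.40-0.30j], [0.57+0.00j, -0.20-0.31j, (-0.2+0.31j)], [0.34+0.00j, (-0.78+0j), (-0.78-0j)]]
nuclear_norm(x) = 5.02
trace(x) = -1.23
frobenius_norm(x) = 2.98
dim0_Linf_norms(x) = [1.32, 1.46, 1.54]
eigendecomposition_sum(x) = [[(0.98+0j),0.94+0.00j,0.27-0.00j], [0.74+0.00j,(0.71+0j),(0.2-0j)], [0.44+0.00j,0.43+0.00j,(0.12-0j)]] + [[-0.30+0.33j, (0.26-0.79j), (0.23+0.59j)], [0.29-0.15j, -0.39+0.47j, (-0-0.46j)], [(0.06-0.69j), 0.42+1.22j, -0.83-0.51j]] + [[-0.30-0.33j, (0.26+0.79j), (0.23-0.59j)], [(0.29+0.15j), (-0.39-0.47j), (-0+0.46j)], [0.06+0.69j, (0.42-1.22j), -0.83+0.51j]]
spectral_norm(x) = 2.20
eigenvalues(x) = [(1.81+0j), (-1.52+0.29j), (-1.52-0.29j)]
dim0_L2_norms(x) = [1.49, 1.93, 1.71]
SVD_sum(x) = [[0.41, 0.79, -0.44], [0.17, 0.32, -0.18], [0.79, 1.53, -0.86]] + [[0.41, 0.41, 1.10], [0.19, 0.19, 0.52], [-0.25, -0.25, -0.68]] + [[-0.44, 0.27, 0.07], [0.96, -0.58, -0.14], [0.03, -0.02, -0.0]]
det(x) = 4.31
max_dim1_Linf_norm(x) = 1.54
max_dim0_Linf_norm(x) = 1.54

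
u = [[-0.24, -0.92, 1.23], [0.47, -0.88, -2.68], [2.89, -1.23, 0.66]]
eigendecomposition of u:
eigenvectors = [[0.42+0.00j, -0.17-0.24j, -0.17+0.24j], [(-0.48+0j), -0.88+0.00j, (-0.88-0j)], [(0.77+0j), -0.31+0.20j, -0.31-0.20j]]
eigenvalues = [(3.02+0j), (-1.74+0.73j), (-1.74-0.73j)]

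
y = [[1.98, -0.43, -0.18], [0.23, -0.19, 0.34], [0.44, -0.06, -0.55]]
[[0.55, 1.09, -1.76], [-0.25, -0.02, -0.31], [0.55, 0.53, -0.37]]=y @ [[0.24, 0.38, -0.71], [0.16, -0.53, 0.81], [-0.82, -0.61, 0.02]]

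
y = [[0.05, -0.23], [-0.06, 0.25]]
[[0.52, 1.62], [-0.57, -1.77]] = y @ [[2.18, 1.72], [-1.77, -6.65]]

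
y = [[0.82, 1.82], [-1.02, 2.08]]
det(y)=3.562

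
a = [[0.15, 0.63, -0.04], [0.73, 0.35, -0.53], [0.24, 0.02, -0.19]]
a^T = [[0.15, 0.73, 0.24], [0.63, 0.35, 0.02], [-0.04, -0.53, -0.19]]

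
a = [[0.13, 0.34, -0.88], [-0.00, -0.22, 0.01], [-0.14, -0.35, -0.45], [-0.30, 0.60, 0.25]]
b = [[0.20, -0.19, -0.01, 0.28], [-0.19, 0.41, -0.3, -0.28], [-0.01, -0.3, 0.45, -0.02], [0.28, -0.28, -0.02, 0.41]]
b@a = [[-0.06, 0.28, -0.10],[0.1, -0.22, 0.24],[-0.06, -0.11, -0.2],[-0.08, 0.41, -0.14]]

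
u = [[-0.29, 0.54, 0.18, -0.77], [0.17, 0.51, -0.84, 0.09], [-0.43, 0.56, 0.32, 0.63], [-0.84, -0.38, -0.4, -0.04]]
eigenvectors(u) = [[-0.77+0.00j, (0.52+0j), (-0.12+0.24j), (-0.12-0.24j)], [(0.12+0j), (0.61+0j), -0.14-0.54j, -0.14+0.54j], [-0.00+0.00j, (-0.31+0j), -0.67+0.00j, -0.67-0.00j], [(-0.63+0j), -0.52+0.00j, 0.12-0.40j, 0.12+0.40j]]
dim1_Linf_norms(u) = [0.77, 0.84, 0.63, 0.84]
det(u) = -1.01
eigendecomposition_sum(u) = [[-0.59+0.00j, 0.09-0.00j, -0.01+0.00j, (-0.48-0j)],[(0.09-0j), -0.01+0.00j, 0.00-0.00j, (0.08+0j)],[(-0+0j), 0.00-0.00j, (-0+0j), (-0-0j)],[(-0.48+0j), (0.08-0j), (-0+0j), -0.39-0.00j]] + [[0.27+0.00j, (0.32+0j), (-0.16+0j), (-0.27-0j)], [0.31+0.00j, (0.37+0j), -0.19+0.00j, -0.31-0.00j], [(-0.16-0j), (-0.19+0j), 0.10+0.00j, (0.16+0j)], [-0.27-0.00j, (-0.32+0j), (0.16+0j), (0.27+0j)]] + [[(0.02+0.07j), 0.06-0.13j, 0.17+0.04j, (-0.01-0.11j)], [(-0.12-0.08j), (0.08+0.3j), (-0.33+0.18j), (0.16+0.16j)], [(-0.13+0.11j), (0.37+0j), 0.11+0.44j, (0.24-0.14j)], [(-0.04-0.1j), -0.07+0.22j, -0.28-0.01j, 0.04+0.17j]] + [[0.02-0.07j, (0.06+0.13j), 0.17-0.04j, (-0.01+0.11j)], [-0.12+0.08j, 0.08-0.30j, (-0.33-0.18j), 0.16-0.16j], [-0.13-0.11j, (0.37-0j), (0.11-0.44j), 0.24+0.14j], [(-0.04+0.1j), (-0.07-0.22j), (-0.28+0.01j), (0.04-0.17j)]]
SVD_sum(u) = [[0.18,0.24,0.04,-0.01], [0.23,0.32,0.05,-0.01], [0.13,0.18,0.03,-0.0], [-0.49,-0.68,-0.10,0.02]] + [[-0.18, 0.18, -0.4, -0.36],  [-0.19, 0.19, -0.42, -0.37],  [0.09, -0.09, 0.19, 0.17],  [-0.13, 0.13, -0.29, -0.26]] + [[0.12,-0.13,0.23,-0.39], [-0.14,0.15,-0.27,0.45], [-0.15,0.17,-0.29,0.49], [-0.06,0.07,-0.12,0.21]] + [[-0.40, 0.24, 0.31, -0.02], [0.26, -0.16, -0.20, 0.01], [-0.5, 0.30, 0.39, -0.03], [-0.15, 0.09, 0.12, -0.01]]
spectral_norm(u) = 1.01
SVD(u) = [[0.3, 0.59, 0.48, 0.57], [0.40, 0.62, -0.57, -0.37], [0.22, -0.29, -0.61, 0.70], [-0.84, 0.43, -0.26, 0.22]] @ diag([1.0079219663037033, 1.002479723933114, 0.9982157393188158, 0.9978943083922538]) @ [[0.58, 0.80, 0.12, -0.02], [-0.31, 0.31, -0.67, -0.6], [0.25, -0.27, 0.48, -0.80], [-0.71, 0.43, 0.55, -0.04]]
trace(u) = 0.50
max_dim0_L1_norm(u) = 1.99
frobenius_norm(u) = 2.00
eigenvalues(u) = [(-1+0j), (1.01+0j), (0.25+0.97j), (0.25-0.97j)]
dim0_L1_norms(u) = [1.73, 1.99, 1.74, 1.53]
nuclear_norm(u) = 4.01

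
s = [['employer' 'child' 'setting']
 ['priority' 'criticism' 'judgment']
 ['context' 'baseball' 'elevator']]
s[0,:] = ['employer', 'child', 'setting']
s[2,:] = ['context', 'baseball', 'elevator']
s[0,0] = 'employer'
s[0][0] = 'employer'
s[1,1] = 'criticism'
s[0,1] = 'child'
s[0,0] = 'employer'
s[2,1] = 'baseball'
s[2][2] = 'elevator'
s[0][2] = 'setting'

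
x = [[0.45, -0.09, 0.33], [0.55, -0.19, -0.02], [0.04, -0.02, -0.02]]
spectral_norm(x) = 0.77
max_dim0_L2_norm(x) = 0.71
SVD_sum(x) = [[0.49, -0.14, 0.15],[0.51, -0.14, 0.15],[0.03, -0.01, 0.01]] + [[-0.04, 0.05, 0.18], [0.04, -0.05, -0.17], [0.01, -0.01, -0.03]] + [[-0.0, -0.0, 0.00], [0.00, 0.00, -0.00], [-0.0, -0.00, 0.00]]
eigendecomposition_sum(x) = [[0.44, -0.08, 0.37], [0.42, -0.08, 0.35], [0.02, -0.0, 0.02]] + [[0.01, -0.01, -0.03],[0.13, -0.11, -0.34],[0.02, -0.01, -0.04]] + [[-0.0, 0.0, -0.01], [-0.0, 0.00, -0.03], [0.00, -0.0, 0.01]]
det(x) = -0.00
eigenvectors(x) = [[-0.72, 0.08, -0.33],[-0.69, 0.99, -0.93],[-0.04, 0.13, 0.19]]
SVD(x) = [[-0.69, 0.72, 0.05], [-0.72, -0.68, -0.12], [-0.05, -0.12, 0.99]] @ diag([0.7673162723802096, 0.268550949892969, 0.002474965075356815]) @ [[-0.92, 0.26, -0.28], [-0.21, 0.25, 0.94], [-0.32, -0.93, 0.18]]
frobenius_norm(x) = 0.81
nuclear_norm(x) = 1.04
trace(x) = 0.24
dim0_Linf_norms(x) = [0.55, 0.19, 0.33]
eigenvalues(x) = [0.38, -0.15, 0.01]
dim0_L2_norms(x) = [0.71, 0.21, 0.33]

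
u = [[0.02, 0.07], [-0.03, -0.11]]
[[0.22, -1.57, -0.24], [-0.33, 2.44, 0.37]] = u @ [[4.16,-17.39,-10.52], [1.90,-17.41,-0.46]]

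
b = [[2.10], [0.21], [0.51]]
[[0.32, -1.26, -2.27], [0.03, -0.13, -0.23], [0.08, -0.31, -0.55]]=b@[[0.15,-0.6,-1.08]]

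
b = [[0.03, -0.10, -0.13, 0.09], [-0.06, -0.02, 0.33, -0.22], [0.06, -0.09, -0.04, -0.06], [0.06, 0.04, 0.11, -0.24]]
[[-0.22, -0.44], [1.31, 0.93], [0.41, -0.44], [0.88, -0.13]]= b@[[0.52,-1.80],  [-2.84,0.68],  [1.78,3.85],  [-3.19,1.98]]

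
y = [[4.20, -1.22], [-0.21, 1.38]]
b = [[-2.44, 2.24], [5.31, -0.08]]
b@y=[[-10.72, 6.07], [22.32, -6.59]]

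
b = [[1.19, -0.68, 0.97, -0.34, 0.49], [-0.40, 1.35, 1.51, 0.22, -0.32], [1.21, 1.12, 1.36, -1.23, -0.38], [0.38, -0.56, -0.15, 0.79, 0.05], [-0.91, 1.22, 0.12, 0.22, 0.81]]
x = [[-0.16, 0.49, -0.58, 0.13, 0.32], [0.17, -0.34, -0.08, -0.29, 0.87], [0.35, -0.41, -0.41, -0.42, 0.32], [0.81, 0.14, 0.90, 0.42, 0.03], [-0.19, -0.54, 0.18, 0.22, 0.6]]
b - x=[[1.35, -1.17, 1.55, -0.47, 0.17], [-0.57, 1.69, 1.59, 0.51, -1.19], [0.86, 1.53, 1.77, -0.81, -0.7], [-0.43, -0.70, -1.05, 0.37, 0.02], [-0.72, 1.76, -0.06, 0.0, 0.21]]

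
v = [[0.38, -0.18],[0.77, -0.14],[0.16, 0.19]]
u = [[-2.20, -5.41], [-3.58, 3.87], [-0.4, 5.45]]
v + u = [[-1.82, -5.59], [-2.81, 3.73], [-0.24, 5.64]]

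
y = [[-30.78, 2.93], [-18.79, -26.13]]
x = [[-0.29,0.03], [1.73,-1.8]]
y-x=[[-30.49, 2.9],  [-20.52, -24.33]]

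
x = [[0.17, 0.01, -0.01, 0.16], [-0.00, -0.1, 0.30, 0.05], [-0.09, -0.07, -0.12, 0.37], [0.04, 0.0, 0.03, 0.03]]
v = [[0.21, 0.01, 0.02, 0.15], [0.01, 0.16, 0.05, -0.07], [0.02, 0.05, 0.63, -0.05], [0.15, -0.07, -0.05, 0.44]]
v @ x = [[0.04, -0.0, 0.00, 0.05], [-0.01, -0.02, 0.04, 0.03], [-0.06, -0.05, -0.06, 0.24], [0.05, 0.01, -0.00, 0.02]]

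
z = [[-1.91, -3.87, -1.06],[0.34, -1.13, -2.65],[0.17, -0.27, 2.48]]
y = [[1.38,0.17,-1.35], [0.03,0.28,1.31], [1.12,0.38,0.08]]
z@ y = [[-3.94, -1.81, -2.58],[-2.53, -1.27, -2.15],[3.0, 0.9, -0.38]]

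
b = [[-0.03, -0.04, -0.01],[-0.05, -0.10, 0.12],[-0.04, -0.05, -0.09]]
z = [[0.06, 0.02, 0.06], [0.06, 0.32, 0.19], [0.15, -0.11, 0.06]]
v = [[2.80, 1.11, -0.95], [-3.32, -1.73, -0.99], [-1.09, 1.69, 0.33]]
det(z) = -0.00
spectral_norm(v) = 4.81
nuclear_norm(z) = 0.59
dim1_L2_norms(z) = [0.09, 0.38, 0.2]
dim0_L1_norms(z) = [0.27, 0.45, 0.31]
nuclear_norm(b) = 0.29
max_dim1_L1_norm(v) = 6.04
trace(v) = 1.40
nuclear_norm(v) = 8.16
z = b @ v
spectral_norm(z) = 0.38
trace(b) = -0.22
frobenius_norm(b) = 0.20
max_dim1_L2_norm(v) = 3.87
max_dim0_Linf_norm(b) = 0.12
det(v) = 12.62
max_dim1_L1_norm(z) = 0.57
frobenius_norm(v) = 5.40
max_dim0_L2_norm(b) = 0.15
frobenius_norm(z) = 0.43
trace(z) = 0.44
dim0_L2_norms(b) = [0.07, 0.12, 0.15]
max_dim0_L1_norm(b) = 0.22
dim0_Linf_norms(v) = [3.32, 1.73, 0.99]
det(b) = -0.00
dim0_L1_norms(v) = [7.21, 4.53, 2.27]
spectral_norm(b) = 0.17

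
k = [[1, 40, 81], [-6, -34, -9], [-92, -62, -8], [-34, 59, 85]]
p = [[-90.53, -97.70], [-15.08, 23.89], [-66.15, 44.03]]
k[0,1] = 40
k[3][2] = 85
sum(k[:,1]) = 3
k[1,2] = -9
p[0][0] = -90.53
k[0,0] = 1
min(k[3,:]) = -34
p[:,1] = [-97.7, 23.89, 44.03]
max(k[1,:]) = -6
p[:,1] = [-97.7, 23.89, 44.03]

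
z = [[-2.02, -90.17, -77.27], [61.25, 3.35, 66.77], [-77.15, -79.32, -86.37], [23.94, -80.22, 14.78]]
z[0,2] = -77.27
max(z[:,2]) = 66.77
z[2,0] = -77.15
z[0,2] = -77.27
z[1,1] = 3.35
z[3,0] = 23.94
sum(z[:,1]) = -246.35999999999999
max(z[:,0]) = 61.25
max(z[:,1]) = 3.35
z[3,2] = 14.78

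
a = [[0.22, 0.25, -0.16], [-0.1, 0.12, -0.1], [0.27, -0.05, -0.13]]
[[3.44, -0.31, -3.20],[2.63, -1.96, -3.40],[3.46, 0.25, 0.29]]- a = [[3.22, -0.56, -3.04], [2.73, -2.08, -3.3], [3.19, 0.3, 0.42]]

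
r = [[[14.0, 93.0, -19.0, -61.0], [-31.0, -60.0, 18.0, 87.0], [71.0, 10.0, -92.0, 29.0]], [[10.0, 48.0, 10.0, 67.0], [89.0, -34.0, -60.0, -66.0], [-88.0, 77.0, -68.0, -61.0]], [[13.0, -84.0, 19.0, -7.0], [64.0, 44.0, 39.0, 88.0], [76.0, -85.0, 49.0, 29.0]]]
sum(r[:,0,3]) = -1.0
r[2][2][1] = -85.0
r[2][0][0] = 13.0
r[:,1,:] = [[-31.0, -60.0, 18.0, 87.0], [89.0, -34.0, -60.0, -66.0], [64.0, 44.0, 39.0, 88.0]]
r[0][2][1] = 10.0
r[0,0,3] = -61.0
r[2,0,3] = -7.0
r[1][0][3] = 67.0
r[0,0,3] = -61.0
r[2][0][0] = 13.0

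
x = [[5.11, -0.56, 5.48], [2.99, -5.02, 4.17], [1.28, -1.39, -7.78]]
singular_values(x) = [11.1, 6.17, 3.29]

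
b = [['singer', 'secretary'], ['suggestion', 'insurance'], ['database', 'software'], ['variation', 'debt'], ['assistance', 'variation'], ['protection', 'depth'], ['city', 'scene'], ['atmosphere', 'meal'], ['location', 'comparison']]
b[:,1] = ['secretary', 'insurance', 'software', 'debt', 'variation', 'depth', 'scene', 'meal', 'comparison']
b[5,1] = 'depth'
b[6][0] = 'city'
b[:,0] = ['singer', 'suggestion', 'database', 'variation', 'assistance', 'protection', 'city', 'atmosphere', 'location']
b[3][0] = 'variation'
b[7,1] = 'meal'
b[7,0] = 'atmosphere'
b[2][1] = 'software'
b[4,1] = 'variation'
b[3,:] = ['variation', 'debt']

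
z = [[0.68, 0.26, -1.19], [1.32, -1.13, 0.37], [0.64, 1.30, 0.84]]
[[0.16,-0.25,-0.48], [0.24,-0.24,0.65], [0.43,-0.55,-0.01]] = z @ [[0.29, -0.36, 0.11], [0.15, -0.22, -0.32], [0.06, -0.04, 0.40]]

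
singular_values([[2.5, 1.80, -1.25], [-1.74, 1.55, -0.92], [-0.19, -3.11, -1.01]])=[4.03, 2.95, 1.77]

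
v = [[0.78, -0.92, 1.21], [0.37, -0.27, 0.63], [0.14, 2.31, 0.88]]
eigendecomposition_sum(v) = [[0.4, -1.6, 0.36], [0.17, -0.68, 0.15], [-0.32, 1.25, -0.28]] + [[0.03, -0.07, 0.0],[0.00, -0.01, 0.0],[-0.02, 0.04, -0.0]] + [[0.34,0.75,0.85], [0.19,0.42,0.48], [0.47,1.03,1.16]]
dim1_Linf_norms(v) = [1.21, 0.63, 2.31]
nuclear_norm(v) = 4.34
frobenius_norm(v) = 3.11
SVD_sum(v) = [[0.03, -0.71, -0.13], [0.01, -0.17, -0.03], [-0.11, 2.38, 0.43]] + [[0.75, -0.21, 1.34],[0.37, -0.1, 0.66],[0.25, -0.07, 0.45]] + [[0.0, 0.00, -0.0], [-0.0, -0.0, 0.00], [0.0, 0.00, -0.00]]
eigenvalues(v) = [-0.56, 0.02, 1.93]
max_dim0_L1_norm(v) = 3.5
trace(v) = 1.39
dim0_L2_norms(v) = [0.87, 2.5, 1.62]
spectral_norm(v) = 2.53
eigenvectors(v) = [[-0.75, -0.88, 0.56],[-0.32, -0.12, 0.31],[0.58, 0.46, 0.77]]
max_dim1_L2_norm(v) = 2.48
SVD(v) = [[-0.28, 0.86, -0.42], [-0.07, 0.42, 0.9], [0.96, 0.29, -0.06]] @ diag([2.5327388685722703, 1.8002528347493039, 0.0048533081867270225]) @ [[-0.04, 0.98, 0.18], [0.48, -0.14, 0.87], [-0.88, -0.13, 0.47]]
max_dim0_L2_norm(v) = 2.5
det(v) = -0.02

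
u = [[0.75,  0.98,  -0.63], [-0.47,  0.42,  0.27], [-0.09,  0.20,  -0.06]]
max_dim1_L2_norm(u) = 1.39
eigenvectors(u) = [[-0.79+0.00j, (-0.79-0j), (0.55+0j)],[(0.11-0.58j), (0.11+0.58j), 0.06+0.00j],[-0.01-0.17j, (-0.01+0.17j), (0.84+0j)]]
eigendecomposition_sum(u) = [[(0.37+0.25j),0.48-0.37j,-0.28-0.14j], [-0.24+0.24j,(0.21+0.41j),(0.14-0.19j)], [(-0.05+0.08j),(0.08+0.1j),(0.03-0.06j)]] + [[(0.37-0.25j), 0.48+0.37j, -0.28+0.14j], [(-0.24-0.24j), 0.21-0.41j, (0.14+0.19j)], [-0.05-0.08j, 0.08-0.10j, (0.03+0.06j)]] + [[0.00+0.00j, (0.02+0j), -0.07-0.00j],[0.00+0.00j, 0j, (-0.01-0j)],[0.01+0.00j, (0.03+0j), -0.11-0.00j]]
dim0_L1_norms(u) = [1.31, 1.6, 0.96]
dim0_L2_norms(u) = [0.89, 1.08, 0.69]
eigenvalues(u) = [(0.61+0.59j), (0.61-0.59j), (-0.1+0j)]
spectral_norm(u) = 1.39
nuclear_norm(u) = 2.17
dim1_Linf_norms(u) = [0.98, 0.47, 0.2]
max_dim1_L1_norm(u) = 2.36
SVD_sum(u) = [[0.77, 0.96, -0.65], [-0.05, -0.07, 0.04], [0.06, 0.08, -0.05]] + [[-0.02, 0.02, 0.01],[-0.43, 0.48, 0.21],[-0.11, 0.13, 0.06]] + [[0.00, 0.0, 0.01], [0.01, 0.00, 0.02], [-0.04, -0.01, -0.06]]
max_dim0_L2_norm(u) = 1.08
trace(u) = 1.11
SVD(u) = [[-0.99, -0.05, -0.10], [0.07, -0.97, -0.25], [-0.08, -0.26, 0.96]] @ diag([1.3933562224263139, 0.7030844046145401, 0.07701141093168569]) @ [[-0.55, -0.69, 0.47],  [0.63, -0.71, -0.31],  [-0.55, -0.12, -0.83]]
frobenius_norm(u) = 1.56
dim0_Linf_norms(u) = [0.75, 0.98, 0.63]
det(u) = -0.08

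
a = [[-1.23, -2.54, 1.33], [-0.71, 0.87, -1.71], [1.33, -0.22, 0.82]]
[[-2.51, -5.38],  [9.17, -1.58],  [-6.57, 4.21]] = a @[[-2.10,3.43], [-0.47,0.27], [-4.73,-0.36]]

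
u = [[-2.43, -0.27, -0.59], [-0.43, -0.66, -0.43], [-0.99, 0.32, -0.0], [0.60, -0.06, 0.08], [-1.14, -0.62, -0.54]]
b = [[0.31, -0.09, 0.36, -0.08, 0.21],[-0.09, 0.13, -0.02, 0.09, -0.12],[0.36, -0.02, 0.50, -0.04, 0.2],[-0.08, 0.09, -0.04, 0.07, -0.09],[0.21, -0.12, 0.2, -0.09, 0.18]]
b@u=[[-1.36, -0.03, -0.26],[0.37, 0.00, 0.07],[-1.61, -0.05, -0.32],[0.34, 0.00, 0.06],[-0.92, -0.02, -0.18]]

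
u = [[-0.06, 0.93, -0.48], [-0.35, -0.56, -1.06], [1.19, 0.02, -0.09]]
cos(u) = [[1.51, 0.27, 0.50], [0.56, 1.08, -0.41], [0.05, -0.57, 1.35]]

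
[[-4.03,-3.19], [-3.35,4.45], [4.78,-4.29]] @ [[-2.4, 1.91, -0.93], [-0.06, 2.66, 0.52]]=[[9.86, -16.18, 2.09],[7.77, 5.44, 5.43],[-11.21, -2.28, -6.68]]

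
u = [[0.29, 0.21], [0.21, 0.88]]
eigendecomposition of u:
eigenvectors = [[-0.95, -0.3],[0.30, -0.95]]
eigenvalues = [0.22, 0.95]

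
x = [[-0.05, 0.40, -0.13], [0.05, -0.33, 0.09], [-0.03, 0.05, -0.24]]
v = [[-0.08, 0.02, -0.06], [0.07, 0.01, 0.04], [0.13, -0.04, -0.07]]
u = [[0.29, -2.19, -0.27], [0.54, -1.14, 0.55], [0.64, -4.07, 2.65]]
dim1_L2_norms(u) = [2.23, 1.38, 4.9]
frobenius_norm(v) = 0.20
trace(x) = -0.62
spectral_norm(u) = 5.38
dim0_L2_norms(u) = [0.89, 4.76, 2.72]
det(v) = 0.00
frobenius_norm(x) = 0.60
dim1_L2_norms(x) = [0.42, 0.35, 0.25]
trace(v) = -0.14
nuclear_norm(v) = 0.30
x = v @ u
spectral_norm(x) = 0.56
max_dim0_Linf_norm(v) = 0.13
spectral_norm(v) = 0.17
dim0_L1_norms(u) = [1.47, 7.4, 3.47]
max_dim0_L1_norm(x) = 0.78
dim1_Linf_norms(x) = [0.4, 0.33, 0.24]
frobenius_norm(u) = 5.55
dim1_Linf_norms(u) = [2.19, 1.14, 4.07]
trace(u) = 1.80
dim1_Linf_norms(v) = [0.08, 0.07, 0.13]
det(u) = 2.53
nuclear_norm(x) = 0.78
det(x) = 0.00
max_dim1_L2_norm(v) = 0.15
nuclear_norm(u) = 7.07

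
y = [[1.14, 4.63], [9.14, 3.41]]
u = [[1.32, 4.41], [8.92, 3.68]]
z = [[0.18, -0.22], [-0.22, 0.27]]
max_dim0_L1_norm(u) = 10.24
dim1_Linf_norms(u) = [4.41, 8.92]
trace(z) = 0.45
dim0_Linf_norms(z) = [0.22, 0.27]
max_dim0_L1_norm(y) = 10.28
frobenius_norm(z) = 0.45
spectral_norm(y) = 10.18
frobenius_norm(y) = 10.86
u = y + z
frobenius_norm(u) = 10.69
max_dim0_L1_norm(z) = 0.49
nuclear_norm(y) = 13.96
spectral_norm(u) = 10.14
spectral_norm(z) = 0.45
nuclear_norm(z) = 0.45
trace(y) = 4.55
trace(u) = 5.00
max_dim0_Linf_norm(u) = 8.92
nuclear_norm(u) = 13.54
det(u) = -34.48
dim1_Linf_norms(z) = [0.22, 0.27]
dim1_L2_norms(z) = [0.28, 0.35]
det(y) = -38.43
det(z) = 0.00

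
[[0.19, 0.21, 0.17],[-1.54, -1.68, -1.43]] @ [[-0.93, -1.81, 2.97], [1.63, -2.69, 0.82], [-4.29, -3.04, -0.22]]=[[-0.56,-1.43,0.70], [4.83,11.65,-5.64]]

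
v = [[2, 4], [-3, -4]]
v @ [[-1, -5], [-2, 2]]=[[-10, -2], [11, 7]]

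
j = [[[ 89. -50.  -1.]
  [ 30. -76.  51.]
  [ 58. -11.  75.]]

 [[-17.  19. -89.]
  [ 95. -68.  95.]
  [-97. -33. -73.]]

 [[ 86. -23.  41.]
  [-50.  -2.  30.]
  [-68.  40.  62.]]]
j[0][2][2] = 75.0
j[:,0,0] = [89.0, -17.0, 86.0]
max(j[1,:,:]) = 95.0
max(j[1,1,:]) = 95.0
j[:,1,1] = [-76.0, -68.0, -2.0]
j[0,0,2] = -1.0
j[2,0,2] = 41.0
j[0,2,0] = 58.0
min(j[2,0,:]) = -23.0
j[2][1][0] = -50.0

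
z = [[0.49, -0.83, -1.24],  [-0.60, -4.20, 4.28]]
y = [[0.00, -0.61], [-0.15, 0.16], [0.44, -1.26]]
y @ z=[[0.37, 2.56, -2.61],[-0.17, -0.55, 0.87],[0.97, 4.93, -5.94]]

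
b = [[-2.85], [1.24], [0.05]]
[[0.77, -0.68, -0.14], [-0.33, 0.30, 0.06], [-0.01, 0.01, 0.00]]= b @ [[-0.27, 0.24, 0.05]]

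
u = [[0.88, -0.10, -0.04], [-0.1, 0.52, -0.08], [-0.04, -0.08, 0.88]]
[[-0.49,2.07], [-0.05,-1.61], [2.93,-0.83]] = u @ [[-0.36, 1.97],[0.35, -2.88],[3.35, -1.11]]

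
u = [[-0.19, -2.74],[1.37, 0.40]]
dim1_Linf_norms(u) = [2.74, 1.37]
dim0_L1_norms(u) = [1.56, 3.14]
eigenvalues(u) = [(0.11+1.91j), (0.11-1.91j)]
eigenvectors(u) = [[0.82+0.00j, 0.82-0.00j], [-0.09-0.57j, (-0.09+0.57j)]]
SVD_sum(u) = [[-0.48, -2.69], [0.11, 0.63]] + [[0.29, -0.05], [1.26, -0.23]]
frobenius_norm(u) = 3.10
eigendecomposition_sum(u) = [[(-0.09+0.97j), (-1.37+0.08j)], [(0.68-0.04j), (0.2+0.95j)]] + [[(-0.09-0.97j), (-1.37-0.08j)], [0.68+0.04j, (0.2-0.95j)]]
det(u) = 3.68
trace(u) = 0.21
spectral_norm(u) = 2.80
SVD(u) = [[0.97,-0.23],[-0.23,-0.97]] @ diag([2.8035024277616687, 1.3118590387440388]) @ [[-0.18, -0.98], [-0.98, 0.18]]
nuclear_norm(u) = 4.12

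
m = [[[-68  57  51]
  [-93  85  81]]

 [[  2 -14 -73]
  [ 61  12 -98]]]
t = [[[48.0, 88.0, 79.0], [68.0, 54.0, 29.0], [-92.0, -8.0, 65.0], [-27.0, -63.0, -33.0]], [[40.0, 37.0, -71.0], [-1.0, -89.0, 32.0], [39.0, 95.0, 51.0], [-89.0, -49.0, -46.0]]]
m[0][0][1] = 57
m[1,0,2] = -73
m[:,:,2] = [[51, 81], [-73, -98]]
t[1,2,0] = 39.0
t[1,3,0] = -89.0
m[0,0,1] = 57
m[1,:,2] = [-73, -98]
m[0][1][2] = 81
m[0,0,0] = -68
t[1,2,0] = 39.0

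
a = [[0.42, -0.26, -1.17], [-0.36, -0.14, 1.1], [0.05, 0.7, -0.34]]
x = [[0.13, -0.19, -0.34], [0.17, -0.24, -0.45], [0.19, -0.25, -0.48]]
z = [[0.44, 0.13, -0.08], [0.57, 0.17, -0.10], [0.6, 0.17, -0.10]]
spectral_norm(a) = 1.73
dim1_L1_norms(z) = [0.65, 0.84, 0.87]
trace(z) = 0.51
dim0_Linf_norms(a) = [0.42, 0.7, 1.17]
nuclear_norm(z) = 1.00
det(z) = 0.00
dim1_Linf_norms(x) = [0.34, 0.45, 0.48]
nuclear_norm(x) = 0.90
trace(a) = -0.06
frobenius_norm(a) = 1.89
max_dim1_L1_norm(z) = 0.87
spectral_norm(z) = 0.99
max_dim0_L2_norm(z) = 0.94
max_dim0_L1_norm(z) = 1.61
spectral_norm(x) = 0.89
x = z @ a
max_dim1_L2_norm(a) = 1.27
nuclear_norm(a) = 2.49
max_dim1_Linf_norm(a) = 1.17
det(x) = 0.00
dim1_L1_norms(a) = [1.85, 1.6, 1.09]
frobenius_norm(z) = 0.99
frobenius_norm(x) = 0.89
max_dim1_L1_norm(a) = 1.85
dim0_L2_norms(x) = [0.29, 0.4, 0.74]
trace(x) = -0.59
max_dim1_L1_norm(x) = 0.92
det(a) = 0.00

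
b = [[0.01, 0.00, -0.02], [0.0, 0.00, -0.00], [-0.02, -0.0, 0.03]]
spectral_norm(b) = 0.04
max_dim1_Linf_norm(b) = 0.03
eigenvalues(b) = [-0.0, 0.04, 0.0]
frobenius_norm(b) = 0.04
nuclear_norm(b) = 0.04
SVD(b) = [[-0.53, -0.85, 0.00], [0.0, 0.0, -1.00], [0.85, -0.53, 0.00]] @ diag([0.0423606797749979, 0.002360679774997899, 0.0]) @ [[-0.53, 0.00, 0.85], [0.85, 0.0, 0.53], [0.00, -1.00, 0.0]]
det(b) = 0.00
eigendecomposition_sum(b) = [[-0.00,-0.00,-0.00],[-0.00,-0.00,-0.00],[-0.00,-0.0,-0.0]] + [[0.01, 0.00, -0.02],[0.00, 0.00, 0.00],[-0.02, 0.0, 0.03]] + [[0.0, 0.0, 0.0], [0.00, 0.00, 0.0], [0.00, 0.0, 0.00]]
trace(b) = 0.04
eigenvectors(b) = [[-0.85, 0.53, 0.00],[0.0, 0.0, 1.0],[-0.53, -0.85, 0.0]]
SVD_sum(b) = [[0.01, 0.00, -0.02],[0.00, 0.0, 0.0],[-0.02, 0.0, 0.03]] + [[-0.00, 0.00, -0.0], [0.00, 0.00, 0.0], [-0.0, 0.0, -0.0]] + [[0.0, 0.00, 0.0],[0.0, 0.0, -0.00],[0.00, 0.00, 0.0]]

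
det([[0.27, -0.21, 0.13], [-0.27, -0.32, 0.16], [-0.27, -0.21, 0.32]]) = -0.032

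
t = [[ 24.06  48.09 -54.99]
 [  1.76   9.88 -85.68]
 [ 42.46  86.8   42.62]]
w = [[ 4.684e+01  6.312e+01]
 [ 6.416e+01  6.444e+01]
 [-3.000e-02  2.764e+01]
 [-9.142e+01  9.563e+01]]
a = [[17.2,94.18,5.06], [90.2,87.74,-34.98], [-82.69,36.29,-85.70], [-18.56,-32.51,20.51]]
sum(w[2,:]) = 27.61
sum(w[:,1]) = 250.82999999999998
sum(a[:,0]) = 6.150000000000009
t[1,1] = 9.88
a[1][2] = -34.98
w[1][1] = 64.44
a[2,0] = -82.69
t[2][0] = 42.46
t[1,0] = 1.76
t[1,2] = -85.68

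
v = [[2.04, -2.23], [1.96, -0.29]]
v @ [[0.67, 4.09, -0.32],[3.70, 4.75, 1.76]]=[[-6.88,-2.25,-4.58], [0.24,6.64,-1.14]]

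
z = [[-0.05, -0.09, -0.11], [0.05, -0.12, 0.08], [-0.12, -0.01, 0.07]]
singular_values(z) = [0.15, 0.15, 0.14]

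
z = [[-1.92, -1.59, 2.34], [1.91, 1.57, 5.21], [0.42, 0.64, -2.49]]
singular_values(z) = [6.31, 3.44, 0.19]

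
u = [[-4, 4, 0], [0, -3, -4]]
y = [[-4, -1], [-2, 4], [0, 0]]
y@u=[[16, -13, 4], [8, -20, -16], [0, 0, 0]]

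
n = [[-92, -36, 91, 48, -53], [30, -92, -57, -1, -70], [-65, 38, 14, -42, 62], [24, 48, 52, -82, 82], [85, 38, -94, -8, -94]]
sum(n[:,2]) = 6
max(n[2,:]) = 62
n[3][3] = -82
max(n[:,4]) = 82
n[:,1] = [-36, -92, 38, 48, 38]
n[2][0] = -65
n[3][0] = 24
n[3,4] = 82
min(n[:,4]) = -94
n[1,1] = -92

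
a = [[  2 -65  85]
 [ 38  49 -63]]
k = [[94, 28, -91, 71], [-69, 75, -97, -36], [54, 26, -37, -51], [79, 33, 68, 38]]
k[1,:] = [-69, 75, -97, -36]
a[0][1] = -65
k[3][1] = 33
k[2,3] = -51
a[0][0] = 2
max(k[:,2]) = 68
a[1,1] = 49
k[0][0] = 94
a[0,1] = -65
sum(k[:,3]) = 22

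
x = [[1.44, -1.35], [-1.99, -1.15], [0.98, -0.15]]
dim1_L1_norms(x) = [2.79, 3.14, 1.13]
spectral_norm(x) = 2.65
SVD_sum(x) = [[1.37, 0.07], [-2.04, -0.11], [0.97, 0.05]] + [[0.07, -1.42], [0.05, -1.04], [0.01, -0.20]]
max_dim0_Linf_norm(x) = 1.99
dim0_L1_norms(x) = [4.41, 2.65]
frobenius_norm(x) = 3.19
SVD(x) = [[-0.52,  -0.8], [0.77,  -0.59], [-0.37,  -0.11]] @ diag([2.646557469334583, 1.7768887307620942]) @ [[-1.00, -0.05], [-0.05, 1.00]]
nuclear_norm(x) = 4.42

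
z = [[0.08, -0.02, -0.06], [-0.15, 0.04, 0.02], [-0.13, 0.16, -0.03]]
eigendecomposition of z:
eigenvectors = [[(0.47+0j), (-0.34-0.18j), (-0.34+0.18j)], [-0.56+0.00j, -0.17-0.39j, (-0.17+0.39j)], [-0.68+0.00j, (-0.82+0j), (-0.82-0j)]]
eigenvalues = [(0.19+0j), (-0.05+0.05j), (-0.05-0.05j)]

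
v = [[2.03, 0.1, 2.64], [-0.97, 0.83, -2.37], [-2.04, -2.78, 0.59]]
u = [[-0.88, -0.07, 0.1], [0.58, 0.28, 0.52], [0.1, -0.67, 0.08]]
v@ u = [[-1.46,-1.88,0.47], [1.1,1.89,0.14], [0.24,-1.03,-1.60]]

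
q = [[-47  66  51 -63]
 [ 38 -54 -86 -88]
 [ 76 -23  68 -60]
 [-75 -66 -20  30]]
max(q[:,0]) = 76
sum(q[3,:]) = -131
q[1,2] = -86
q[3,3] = 30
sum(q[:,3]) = -181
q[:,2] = [51, -86, 68, -20]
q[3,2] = -20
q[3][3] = 30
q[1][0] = 38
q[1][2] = -86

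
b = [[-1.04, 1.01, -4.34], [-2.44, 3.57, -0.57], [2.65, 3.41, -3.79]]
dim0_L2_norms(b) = [3.75, 5.04, 5.79]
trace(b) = -1.26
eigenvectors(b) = [[(0.7+0j), (0.7-0j), (-0.14+0j)], [(0.25+0.1j), (0.25-0.1j), 0.92+0.00j], [(0.29-0.6j), (0.29+0.6j), 0.37+0.00j]]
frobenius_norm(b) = 8.54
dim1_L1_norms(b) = [6.39, 6.58, 9.85]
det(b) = 78.35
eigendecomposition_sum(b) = [[(-0.63+2.17j), (0.76+0.86j), -2.13-1.31j], [(-0.53+0.67j), (0.14+0.41j), -0.56-0.76j], [(1.6+1.44j), 1.05-0.29j, (-2+1.28j)]] + [[-0.63-2.17j, 0.76-0.86j, (-2.13+1.31j)], [-0.53-0.67j, (0.14-0.41j), (-0.56+0.76j)], [1.60-1.44j, (1.05+0.29j), (-2-1.28j)]] + [[0.21-0.00j,(-0.5+0j),-0.08+0.00j], [-1.38+0.00j,(3.28-0j),0.55-0.00j], [-0.55+0.00j,(1.31-0j),0.22-0.00j]]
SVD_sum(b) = [[0.31,  2.45,  -3.05],[0.19,  1.54,  -1.93],[0.41,  3.29,  -4.11]] + [[-0.24, 0.11, 0.07],[-3.05, 1.44, 0.85],[1.61, -0.76, -0.45]] + [[-1.11, -1.55, -1.35], [0.42, 0.58, 0.51], [0.63, 0.88, 0.77]]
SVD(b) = [[0.56, 0.07, -0.83], [0.35, 0.88, 0.31], [0.75, -0.47, 0.47]] @ diag([7.031367095822837, 3.9432684597079937, 2.8259353528437456]) @ [[0.08, 0.62, -0.78],[-0.88, 0.41, 0.24],[0.47, 0.66, 0.58]]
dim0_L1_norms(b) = [6.13, 7.99, 8.7]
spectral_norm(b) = 7.03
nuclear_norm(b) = 13.80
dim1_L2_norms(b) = [4.58, 4.36, 5.75]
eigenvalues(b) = [(-2.49+3.86j), (-2.49-3.86j), (3.72+0j)]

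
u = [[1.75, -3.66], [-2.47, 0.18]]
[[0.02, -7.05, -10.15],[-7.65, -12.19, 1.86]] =u@[[3.21, 5.26, -0.57],  [1.53, 4.44, 2.5]]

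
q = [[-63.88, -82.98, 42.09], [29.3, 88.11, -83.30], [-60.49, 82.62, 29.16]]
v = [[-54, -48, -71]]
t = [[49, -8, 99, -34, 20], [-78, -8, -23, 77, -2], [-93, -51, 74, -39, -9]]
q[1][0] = 29.3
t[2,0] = -93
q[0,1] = -82.98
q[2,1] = 82.62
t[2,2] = 74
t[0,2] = 99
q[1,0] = 29.3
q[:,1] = [-82.98, 88.11, 82.62]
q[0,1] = -82.98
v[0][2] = -71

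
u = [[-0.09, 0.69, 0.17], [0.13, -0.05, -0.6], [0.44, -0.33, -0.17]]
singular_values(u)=[0.92, 0.53, 0.31]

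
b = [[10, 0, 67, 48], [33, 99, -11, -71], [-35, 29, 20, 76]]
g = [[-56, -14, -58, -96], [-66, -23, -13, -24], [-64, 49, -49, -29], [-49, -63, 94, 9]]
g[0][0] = -56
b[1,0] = 33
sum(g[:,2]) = -26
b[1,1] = 99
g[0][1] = -14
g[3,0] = -49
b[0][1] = 0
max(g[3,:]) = 94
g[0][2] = -58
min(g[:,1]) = -63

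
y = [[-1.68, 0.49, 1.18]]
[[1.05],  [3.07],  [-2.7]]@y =[[-1.76, 0.51, 1.24], [-5.16, 1.50, 3.62], [4.54, -1.32, -3.19]]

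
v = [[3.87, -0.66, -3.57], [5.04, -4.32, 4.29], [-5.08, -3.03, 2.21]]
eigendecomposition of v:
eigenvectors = [[(-0.7+0j), 0.05+0.26j, 0.05-0.26j], [(-0.04+0j), 0.83+0.00j, (0.83-0j)], [(0.71+0j), (0.23+0.43j), (0.23-0.43j)]]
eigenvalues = [(7.43+0j), (-2.84+3.82j), (-2.84-3.82j)]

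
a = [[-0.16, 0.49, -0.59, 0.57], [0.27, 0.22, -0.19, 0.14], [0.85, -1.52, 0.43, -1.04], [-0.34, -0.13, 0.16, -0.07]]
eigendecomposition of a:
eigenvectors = [[(-0.6+0j), -0.60-0.00j, (-0.36+0j), (0.17+0j)], [(-0.15+0.33j), -0.15-0.33j, -0.59+0.00j, -0.33+0.00j], [0.19+0.55j, 0.19-0.55j, 0.41+0.00j, (0.46+0j)], [(0.13-0.39j), (0.13+0.39j), (0.6+0j), 0.81+0.00j]]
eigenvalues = [(0.02+0.63j), (0.02-0.63j), (0.37+0j), 0j]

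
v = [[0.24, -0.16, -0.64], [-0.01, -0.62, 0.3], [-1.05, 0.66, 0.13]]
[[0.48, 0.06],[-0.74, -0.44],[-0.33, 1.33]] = v@[[0.76,  -1.07], [0.85,  0.43], [-0.68,  -0.61]]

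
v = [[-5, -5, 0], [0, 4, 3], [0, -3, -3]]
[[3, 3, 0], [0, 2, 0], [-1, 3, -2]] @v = [[-15, -3, 9], [0, 8, 6], [5, 23, 15]]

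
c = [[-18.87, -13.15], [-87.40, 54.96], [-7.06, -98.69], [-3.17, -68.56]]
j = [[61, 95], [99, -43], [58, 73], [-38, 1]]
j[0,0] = 61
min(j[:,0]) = -38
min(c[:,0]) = -87.4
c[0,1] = -13.15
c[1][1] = 54.96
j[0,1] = 95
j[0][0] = 61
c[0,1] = -13.15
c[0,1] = -13.15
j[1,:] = [99, -43]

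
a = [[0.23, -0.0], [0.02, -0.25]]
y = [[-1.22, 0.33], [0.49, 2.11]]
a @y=[[-0.28, 0.08], [-0.15, -0.52]]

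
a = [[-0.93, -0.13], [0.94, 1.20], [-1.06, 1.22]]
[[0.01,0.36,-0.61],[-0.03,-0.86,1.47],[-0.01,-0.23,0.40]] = a@[[-0.01, -0.32, 0.54], [-0.02, -0.47, 0.80]]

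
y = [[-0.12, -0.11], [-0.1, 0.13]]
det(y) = -0.027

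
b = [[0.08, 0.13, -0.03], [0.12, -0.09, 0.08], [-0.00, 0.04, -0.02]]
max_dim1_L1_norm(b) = 0.29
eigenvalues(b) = [-0.18, 0.15, -0.0]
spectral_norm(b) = 0.18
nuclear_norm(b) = 0.33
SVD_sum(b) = [[-0.03, 0.08, -0.05], [0.04, -0.12, 0.07], [-0.01, 0.04, -0.02]] + [[0.11, 0.05, 0.02], [0.08, 0.03, 0.01], [0.01, 0.01, 0.00]] + [[-0.00,0.0,0.0], [0.00,-0.00,-0.00], [0.0,-0.00,-0.00]]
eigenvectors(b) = [[0.46,0.87,-0.30], [-0.86,0.48,0.39], [0.22,0.11,0.87]]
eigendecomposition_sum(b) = [[-0.03, 0.07, -0.04], [0.06, -0.12, 0.08], [-0.02, 0.03, -0.02]] + [[0.11, 0.06, 0.01], [0.06, 0.03, 0.01], [0.01, 0.01, 0.00]] + [[-0.0, 0.0, 0.0], [0.0, -0.0, -0.0], [0.0, -0.0, -0.0]]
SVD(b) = [[0.54, 0.82, -0.21], [-0.81, 0.57, 0.14], [0.23, 0.09, 0.97]] @ diag([0.18280891750358183, 0.14722965275338745, 0.0020806324244211924]) @ [[-0.29, 0.83, -0.47], [0.91, 0.39, 0.13], [0.3, -0.39, -0.87]]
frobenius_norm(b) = 0.23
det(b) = 0.00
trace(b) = -0.03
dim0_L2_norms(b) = [0.14, 0.16, 0.09]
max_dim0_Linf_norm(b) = 0.13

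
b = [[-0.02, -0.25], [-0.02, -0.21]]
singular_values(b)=[0.33, 0.0]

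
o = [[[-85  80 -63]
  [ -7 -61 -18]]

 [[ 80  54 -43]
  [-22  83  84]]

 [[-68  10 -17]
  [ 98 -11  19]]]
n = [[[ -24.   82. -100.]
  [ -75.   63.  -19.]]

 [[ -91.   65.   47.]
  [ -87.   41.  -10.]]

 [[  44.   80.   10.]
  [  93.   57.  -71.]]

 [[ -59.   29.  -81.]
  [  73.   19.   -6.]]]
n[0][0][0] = -24.0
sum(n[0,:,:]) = -73.0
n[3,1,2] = -6.0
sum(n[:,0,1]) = 256.0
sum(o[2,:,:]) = 31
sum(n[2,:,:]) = 213.0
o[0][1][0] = -7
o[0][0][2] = -63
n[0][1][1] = 63.0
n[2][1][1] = 57.0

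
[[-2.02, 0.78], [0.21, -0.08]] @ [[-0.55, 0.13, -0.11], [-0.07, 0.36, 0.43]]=[[1.06, 0.02, 0.56], [-0.11, -0.00, -0.06]]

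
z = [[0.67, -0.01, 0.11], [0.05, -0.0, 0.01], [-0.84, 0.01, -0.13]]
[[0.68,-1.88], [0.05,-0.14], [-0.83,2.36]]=z @ [[0.51, -2.69],[-2.06, -2.50],[2.9, -0.97]]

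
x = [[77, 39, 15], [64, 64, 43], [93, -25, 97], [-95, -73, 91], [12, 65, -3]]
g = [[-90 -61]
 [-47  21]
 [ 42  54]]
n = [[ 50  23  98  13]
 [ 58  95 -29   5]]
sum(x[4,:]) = 74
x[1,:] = [64, 64, 43]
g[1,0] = -47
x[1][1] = 64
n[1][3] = 5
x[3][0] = -95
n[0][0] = 50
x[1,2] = 43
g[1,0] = -47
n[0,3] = 13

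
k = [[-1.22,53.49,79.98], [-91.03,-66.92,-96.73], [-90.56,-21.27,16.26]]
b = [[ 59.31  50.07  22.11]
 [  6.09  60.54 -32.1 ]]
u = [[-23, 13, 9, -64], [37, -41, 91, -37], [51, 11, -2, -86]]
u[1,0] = 37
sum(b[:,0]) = 65.4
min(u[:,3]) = -86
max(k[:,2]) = 79.98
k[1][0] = -91.03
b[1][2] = -32.1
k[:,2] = [79.98, -96.73, 16.26]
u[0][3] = -64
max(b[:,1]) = 60.54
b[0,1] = 50.07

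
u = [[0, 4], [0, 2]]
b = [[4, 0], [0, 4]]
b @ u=[[0, 16], [0, 8]]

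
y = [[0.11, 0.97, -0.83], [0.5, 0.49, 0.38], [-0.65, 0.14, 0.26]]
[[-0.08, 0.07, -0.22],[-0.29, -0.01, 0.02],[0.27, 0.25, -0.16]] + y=[[0.03, 1.04, -1.05], [0.21, 0.48, 0.4], [-0.38, 0.39, 0.1]]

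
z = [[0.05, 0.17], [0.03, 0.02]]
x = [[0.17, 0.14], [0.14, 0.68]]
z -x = [[-0.12,0.03],[-0.11,-0.66]]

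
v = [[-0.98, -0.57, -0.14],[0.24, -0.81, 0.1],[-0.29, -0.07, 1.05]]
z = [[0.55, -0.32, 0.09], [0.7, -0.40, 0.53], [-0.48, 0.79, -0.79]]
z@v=[[-0.64,-0.06,-0.01], [-0.94,-0.11,0.42], [0.89,-0.31,-0.68]]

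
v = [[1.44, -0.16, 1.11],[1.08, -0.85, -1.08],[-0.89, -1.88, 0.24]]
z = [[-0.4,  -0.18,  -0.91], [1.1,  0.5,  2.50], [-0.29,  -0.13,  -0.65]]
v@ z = [[-1.07, -0.48, -2.43], [-1.05, -0.48, -2.41], [-1.78, -0.81, -4.05]]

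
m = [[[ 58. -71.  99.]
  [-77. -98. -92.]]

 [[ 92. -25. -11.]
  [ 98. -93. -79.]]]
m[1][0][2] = -11.0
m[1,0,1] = -25.0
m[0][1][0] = -77.0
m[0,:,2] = [99.0, -92.0]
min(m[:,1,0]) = -77.0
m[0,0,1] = -71.0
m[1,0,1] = -25.0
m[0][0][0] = 58.0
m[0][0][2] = 99.0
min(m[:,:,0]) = -77.0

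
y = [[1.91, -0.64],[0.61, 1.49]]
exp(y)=[[5.64, -3.3], [3.15, 3.47]]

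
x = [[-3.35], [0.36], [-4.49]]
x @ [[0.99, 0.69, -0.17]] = [[-3.32, -2.31, 0.57],[0.36, 0.25, -0.06],[-4.45, -3.1, 0.76]]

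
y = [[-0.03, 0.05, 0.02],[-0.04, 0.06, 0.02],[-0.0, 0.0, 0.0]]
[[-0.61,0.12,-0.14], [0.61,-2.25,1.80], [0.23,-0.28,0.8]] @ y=[[0.01, -0.02, -0.01], [0.07, -0.10, -0.03], [0.0, -0.01, -0.0]]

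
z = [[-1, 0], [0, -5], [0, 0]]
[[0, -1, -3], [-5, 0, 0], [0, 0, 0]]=z @ [[0, 1, 3], [1, 0, 0]]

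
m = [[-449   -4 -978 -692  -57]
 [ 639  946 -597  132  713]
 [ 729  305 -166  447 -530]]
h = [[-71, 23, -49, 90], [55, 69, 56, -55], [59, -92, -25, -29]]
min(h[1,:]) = -55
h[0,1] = 23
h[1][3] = -55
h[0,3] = 90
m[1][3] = 132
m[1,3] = 132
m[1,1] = 946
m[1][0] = 639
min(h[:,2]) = -49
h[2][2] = -25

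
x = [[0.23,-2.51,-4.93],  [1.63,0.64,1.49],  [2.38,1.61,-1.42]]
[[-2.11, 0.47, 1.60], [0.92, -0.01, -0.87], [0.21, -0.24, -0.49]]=x @ [[0.18,0.06,-0.24], [0.17,-0.22,-0.17], [0.35,0.02,-0.25]]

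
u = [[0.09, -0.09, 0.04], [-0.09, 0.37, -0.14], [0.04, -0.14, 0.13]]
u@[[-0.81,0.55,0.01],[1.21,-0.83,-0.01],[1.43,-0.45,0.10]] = [[-0.12, 0.11, 0.01],  [0.32, -0.29, -0.02],  [-0.02, 0.08, 0.01]]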